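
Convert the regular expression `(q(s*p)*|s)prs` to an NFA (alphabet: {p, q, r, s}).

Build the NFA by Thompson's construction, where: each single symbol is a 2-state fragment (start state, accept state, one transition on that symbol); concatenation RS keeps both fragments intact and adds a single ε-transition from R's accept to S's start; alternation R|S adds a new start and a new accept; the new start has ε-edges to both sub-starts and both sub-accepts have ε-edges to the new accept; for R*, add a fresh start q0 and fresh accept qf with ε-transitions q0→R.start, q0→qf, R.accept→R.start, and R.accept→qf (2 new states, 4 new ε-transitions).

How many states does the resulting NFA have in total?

Bottom-up over the parse tree:
Each of the 7 symbol leaves contributes a 2-state fragment.
  s* : 4 states
  s*p : 6 states
  (s*p)* : 8 states
  q(s*p)* : 10 states
  q(s*p)*|s : 14 states
  (q(s*p)*|s)prs : 20 states

20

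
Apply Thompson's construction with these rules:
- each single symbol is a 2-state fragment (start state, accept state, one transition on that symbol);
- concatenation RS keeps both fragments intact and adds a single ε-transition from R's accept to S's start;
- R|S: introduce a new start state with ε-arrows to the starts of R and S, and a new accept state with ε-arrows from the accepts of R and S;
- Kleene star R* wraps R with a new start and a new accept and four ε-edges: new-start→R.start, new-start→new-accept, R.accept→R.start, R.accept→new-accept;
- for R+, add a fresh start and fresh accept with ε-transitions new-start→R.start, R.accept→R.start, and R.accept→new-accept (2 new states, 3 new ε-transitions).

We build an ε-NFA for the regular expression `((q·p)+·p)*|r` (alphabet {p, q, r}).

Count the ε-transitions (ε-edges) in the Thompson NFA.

Per subexpression:
Each of the 4 symbol leaves contributes 0 ε-transitions.
  q·p = 1 ε-transition
  (q·p)+ = 4 ε-transitions
  (q·p)+·p = 5 ε-transitions
  ((q·p)+·p)* = 9 ε-transitions
  ((q·p)+·p)*|r = 13 ε-transitions

13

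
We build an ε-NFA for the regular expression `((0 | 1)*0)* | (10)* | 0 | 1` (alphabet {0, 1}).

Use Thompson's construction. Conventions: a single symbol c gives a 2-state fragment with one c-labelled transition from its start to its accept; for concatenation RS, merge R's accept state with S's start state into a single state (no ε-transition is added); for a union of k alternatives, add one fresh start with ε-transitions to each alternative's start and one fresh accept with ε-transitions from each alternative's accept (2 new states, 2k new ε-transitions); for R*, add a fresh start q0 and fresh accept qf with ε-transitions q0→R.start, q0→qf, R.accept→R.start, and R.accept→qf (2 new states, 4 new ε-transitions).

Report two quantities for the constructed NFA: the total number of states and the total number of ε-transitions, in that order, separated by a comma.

22, 24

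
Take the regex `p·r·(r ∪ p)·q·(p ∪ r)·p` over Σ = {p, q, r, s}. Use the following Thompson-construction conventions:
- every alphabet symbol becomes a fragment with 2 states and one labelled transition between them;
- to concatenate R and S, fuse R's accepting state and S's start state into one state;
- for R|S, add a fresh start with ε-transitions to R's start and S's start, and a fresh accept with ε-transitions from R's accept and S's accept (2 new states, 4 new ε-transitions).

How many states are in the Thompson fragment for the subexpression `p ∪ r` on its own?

6

Fragment for `p ∪ r`:
Each of the 2 symbol leaves contributes a 2-state fragment.
  p ∪ r → 6 states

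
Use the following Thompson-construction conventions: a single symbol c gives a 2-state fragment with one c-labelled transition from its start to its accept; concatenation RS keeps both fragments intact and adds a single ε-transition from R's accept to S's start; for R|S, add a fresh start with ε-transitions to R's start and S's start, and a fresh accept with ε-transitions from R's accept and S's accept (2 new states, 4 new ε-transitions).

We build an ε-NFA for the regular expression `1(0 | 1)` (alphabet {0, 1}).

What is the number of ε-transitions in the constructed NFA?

5

Per subexpression:
Each of the 3 symbol leaves contributes 0 ε-transitions.
  0 | 1 = 4 ε-transitions
  1(0 | 1) = 5 ε-transitions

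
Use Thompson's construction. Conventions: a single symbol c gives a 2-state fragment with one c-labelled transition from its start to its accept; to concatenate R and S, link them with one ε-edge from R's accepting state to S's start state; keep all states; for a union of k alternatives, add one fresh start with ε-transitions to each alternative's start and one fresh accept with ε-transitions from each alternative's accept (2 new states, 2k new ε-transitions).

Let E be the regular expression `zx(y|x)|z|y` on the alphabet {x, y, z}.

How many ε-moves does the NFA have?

Bottom-up over the parse tree:
Each of the 6 symbol leaves contributes 0 ε-transitions.
  y|x — 4 ε-transitions
  zx(y|x) — 6 ε-transitions
  zx(y|x)|z|y — 12 ε-transitions

12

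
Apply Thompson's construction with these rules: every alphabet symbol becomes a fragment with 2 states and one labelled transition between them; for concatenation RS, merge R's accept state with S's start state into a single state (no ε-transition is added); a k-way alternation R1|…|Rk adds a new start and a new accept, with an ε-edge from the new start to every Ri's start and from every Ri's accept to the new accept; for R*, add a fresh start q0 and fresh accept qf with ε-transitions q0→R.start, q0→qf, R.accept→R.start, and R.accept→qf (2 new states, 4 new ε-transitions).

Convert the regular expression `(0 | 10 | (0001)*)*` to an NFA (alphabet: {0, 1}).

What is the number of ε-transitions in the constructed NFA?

14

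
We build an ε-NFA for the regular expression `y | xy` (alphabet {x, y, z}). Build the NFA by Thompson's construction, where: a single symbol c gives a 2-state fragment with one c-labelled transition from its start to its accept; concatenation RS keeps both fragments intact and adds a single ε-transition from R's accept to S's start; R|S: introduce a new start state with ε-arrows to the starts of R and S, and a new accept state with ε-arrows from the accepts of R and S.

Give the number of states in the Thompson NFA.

8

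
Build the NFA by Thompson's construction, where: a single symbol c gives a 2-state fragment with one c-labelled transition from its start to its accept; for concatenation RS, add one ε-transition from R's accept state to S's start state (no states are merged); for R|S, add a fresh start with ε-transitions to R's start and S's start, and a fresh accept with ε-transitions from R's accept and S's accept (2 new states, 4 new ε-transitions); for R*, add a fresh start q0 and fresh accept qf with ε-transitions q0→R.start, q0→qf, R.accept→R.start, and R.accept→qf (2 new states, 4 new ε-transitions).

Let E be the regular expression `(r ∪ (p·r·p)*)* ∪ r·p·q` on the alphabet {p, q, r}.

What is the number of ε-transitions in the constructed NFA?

Bottom-up over the parse tree:
Each of the 7 symbol leaves contributes 0 ε-transitions.
  p·r·p → 2 ε-transitions
  (p·r·p)* → 6 ε-transitions
  r ∪ (p·r·p)* → 10 ε-transitions
  (r ∪ (p·r·p)*)* → 14 ε-transitions
  r·p·q → 2 ε-transitions
  (r ∪ (p·r·p)*)* ∪ r·p·q → 20 ε-transitions

20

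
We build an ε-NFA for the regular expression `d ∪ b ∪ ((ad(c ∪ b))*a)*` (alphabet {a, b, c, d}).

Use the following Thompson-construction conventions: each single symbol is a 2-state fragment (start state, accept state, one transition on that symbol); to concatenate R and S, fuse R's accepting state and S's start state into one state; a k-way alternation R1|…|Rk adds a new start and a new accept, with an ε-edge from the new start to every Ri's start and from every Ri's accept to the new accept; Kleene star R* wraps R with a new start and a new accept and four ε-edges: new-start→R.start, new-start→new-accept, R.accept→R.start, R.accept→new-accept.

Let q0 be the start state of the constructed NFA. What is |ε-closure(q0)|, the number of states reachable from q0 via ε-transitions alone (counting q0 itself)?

9

Let C(F) = |ε-closure(F.start)| within fragment F, and note whether F accepts ε. Symbol fragments have C = 1 and do not accept ε. Then:
  c ∪ b → new start ε-reaches every alternative's start; none of them accept ε, so the new accept is not reached: C = 1 + 1 + 1 = 3
  ad(c ∪ b) → same as the first factor's closure: C = 1
  (ad(c ∪ b))* → C = 1 (new start) + 1 (body) + 1 (new accept) = 3
  (ad(c ∪ b))*a → C = 3 + (1−1) = 3 (closure spills across the concat boundary because the left factor accepts ε)
  ((ad(c ∪ b))*a)* → the star's fresh start ε-reaches both the body's start and the fresh accept: C = 2 + 3 = 5
  d ∪ b ∪ ((ad(c ∪ b))*a)* → new start ε-reaches every alternative's start; at least one alternative accepts ε, so the union's new accept is reached too: C = 1 + 1 + 1 + 5 + 1 = 9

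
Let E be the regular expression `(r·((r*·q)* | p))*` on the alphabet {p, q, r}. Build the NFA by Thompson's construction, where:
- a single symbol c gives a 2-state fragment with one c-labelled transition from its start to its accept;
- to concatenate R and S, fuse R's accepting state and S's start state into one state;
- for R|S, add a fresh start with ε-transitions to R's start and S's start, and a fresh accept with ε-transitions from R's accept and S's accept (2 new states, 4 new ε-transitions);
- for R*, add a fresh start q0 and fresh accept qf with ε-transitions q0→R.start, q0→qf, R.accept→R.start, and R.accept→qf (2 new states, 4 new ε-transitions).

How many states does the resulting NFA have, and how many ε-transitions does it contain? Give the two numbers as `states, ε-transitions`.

14, 16

Recursing over subexpressions:
Each of the 4 symbol leaves contributes 2 states and 0 ε-transitions.
  r* → 4 states, 4 ε-transitions
  r*·q → 5 states, 4 ε-transitions
  (r*·q)* → 7 states, 8 ε-transitions
  (r*·q)* | p → 11 states, 12 ε-transitions
  r·((r*·q)* | p) → 12 states, 12 ε-transitions
  (r·((r*·q)* | p))* → 14 states, 16 ε-transitions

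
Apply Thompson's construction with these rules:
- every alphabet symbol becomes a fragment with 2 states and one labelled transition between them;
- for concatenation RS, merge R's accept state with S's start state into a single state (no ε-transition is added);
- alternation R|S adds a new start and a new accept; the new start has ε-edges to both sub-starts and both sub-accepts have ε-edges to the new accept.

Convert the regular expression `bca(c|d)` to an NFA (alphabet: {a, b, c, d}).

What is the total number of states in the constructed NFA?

9

Recursing over subexpressions:
Each of the 5 symbol leaves contributes a 2-state fragment.
  c|d — 6 states
  bca(c|d) — 9 states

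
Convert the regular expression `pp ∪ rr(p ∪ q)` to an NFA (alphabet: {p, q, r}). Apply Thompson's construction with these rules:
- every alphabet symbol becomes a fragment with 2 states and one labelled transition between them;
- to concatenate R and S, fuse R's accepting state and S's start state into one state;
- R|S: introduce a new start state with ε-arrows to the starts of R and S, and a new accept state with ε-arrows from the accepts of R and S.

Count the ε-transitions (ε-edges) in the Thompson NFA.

8

By structural recursion:
Each of the 6 symbol leaves contributes 0 ε-transitions.
  pp → 0 ε-transitions
  p ∪ q → 4 ε-transitions
  rr(p ∪ q) → 4 ε-transitions
  pp ∪ rr(p ∪ q) → 8 ε-transitions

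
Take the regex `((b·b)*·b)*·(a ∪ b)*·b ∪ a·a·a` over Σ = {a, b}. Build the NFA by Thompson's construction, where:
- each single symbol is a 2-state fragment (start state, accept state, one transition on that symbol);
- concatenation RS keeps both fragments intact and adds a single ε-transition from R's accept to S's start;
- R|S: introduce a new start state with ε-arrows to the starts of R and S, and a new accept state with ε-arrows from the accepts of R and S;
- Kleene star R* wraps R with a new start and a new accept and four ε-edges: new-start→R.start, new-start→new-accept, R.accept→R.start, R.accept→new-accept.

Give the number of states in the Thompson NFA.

Per subexpression:
Each of the 9 symbol leaves contributes a 2-state fragment.
  b·b : 4 states
  (b·b)* : 6 states
  (b·b)*·b : 8 states
  ((b·b)*·b)* : 10 states
  a ∪ b : 6 states
  (a ∪ b)* : 8 states
  ((b·b)*·b)*·(a ∪ b)*·b : 20 states
  a·a·a : 6 states
  ((b·b)*·b)*·(a ∪ b)*·b ∪ a·a·a : 28 states

28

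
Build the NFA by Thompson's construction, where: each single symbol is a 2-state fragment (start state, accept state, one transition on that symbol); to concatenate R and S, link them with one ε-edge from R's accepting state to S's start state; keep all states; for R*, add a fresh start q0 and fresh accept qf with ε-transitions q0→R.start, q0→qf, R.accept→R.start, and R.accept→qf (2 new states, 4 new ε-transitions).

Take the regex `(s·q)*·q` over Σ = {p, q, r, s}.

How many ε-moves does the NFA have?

6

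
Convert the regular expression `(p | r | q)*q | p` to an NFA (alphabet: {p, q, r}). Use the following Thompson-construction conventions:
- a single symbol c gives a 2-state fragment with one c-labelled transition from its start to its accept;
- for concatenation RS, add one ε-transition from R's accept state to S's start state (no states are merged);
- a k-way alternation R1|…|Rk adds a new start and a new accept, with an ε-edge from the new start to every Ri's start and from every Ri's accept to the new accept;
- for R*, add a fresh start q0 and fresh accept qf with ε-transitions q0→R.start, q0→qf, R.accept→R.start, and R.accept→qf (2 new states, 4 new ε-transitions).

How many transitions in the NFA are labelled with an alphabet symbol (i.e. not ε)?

Building bottom-up:
Each of the 5 symbol leaves contributes exactly 1 symbol transition.
  p | r | q : 3 symbol transitions
  (p | r | q)* : 3 symbol transitions
  (p | r | q)*q : 4 symbol transitions
  (p | r | q)*q | p : 5 symbol transitions

5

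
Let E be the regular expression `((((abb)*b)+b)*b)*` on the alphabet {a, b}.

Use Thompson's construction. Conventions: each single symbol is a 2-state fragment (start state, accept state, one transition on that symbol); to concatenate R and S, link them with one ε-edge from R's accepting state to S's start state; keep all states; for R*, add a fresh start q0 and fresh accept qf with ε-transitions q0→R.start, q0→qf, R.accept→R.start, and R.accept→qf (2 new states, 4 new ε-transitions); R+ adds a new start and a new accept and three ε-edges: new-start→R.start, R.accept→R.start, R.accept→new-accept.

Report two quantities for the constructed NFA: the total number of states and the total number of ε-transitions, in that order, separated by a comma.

20, 20

Per subexpression:
Each of the 6 symbol leaves contributes 2 states and 0 ε-transitions.
  abb → 6 states, 2 ε-transitions
  (abb)* → 8 states, 6 ε-transitions
  (abb)*b → 10 states, 7 ε-transitions
  ((abb)*b)+ → 12 states, 10 ε-transitions
  ((abb)*b)+b → 14 states, 11 ε-transitions
  (((abb)*b)+b)* → 16 states, 15 ε-transitions
  (((abb)*b)+b)*b → 18 states, 16 ε-transitions
  ((((abb)*b)+b)*b)* → 20 states, 20 ε-transitions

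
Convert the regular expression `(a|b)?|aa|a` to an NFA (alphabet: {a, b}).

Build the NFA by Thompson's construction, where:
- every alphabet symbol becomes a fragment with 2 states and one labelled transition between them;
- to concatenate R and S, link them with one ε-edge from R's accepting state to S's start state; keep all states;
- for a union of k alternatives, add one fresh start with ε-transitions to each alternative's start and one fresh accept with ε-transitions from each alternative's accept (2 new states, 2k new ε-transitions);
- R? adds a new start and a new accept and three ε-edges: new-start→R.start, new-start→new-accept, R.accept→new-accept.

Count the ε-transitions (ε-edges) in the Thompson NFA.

14

Per subexpression:
Each of the 5 symbol leaves contributes 0 ε-transitions.
  a|b → 4 ε-transitions
  (a|b)? → 7 ε-transitions
  aa → 1 ε-transition
  (a|b)?|aa|a → 14 ε-transitions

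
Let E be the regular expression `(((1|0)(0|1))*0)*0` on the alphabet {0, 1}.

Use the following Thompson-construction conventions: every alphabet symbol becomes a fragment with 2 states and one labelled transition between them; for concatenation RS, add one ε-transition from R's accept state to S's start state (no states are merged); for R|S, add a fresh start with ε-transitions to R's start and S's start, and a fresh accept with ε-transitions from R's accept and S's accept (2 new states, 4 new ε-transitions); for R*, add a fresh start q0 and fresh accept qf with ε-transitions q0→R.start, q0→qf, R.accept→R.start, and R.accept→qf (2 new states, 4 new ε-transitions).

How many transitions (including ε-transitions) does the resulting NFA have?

Per subexpression:
Each of the 6 symbol leaves contributes 1 transition (1 symbol, 0 ε).
  1|0 = 6 transitions (2 symbol, 4 ε)
  0|1 = 6 transitions (2 symbol, 4 ε)
  (1|0)(0|1) = 13 transitions (4 symbol, 9 ε)
  ((1|0)(0|1))* = 17 transitions (4 symbol, 13 ε)
  ((1|0)(0|1))*0 = 19 transitions (5 symbol, 14 ε)
  (((1|0)(0|1))*0)* = 23 transitions (5 symbol, 18 ε)
  (((1|0)(0|1))*0)*0 = 25 transitions (6 symbol, 19 ε)

25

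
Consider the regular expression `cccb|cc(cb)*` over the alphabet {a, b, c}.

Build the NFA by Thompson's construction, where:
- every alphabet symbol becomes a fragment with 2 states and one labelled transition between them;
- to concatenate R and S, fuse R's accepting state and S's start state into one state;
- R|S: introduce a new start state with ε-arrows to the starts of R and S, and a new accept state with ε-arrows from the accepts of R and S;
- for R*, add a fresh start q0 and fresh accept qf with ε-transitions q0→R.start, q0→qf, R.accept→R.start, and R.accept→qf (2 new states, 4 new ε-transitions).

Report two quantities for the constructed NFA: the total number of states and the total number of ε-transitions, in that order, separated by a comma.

Recursing over subexpressions:
Each of the 8 symbol leaves contributes 2 states and 0 ε-transitions.
  cccb — 5 states, 0 ε-transitions
  cb — 3 states, 0 ε-transitions
  (cb)* — 5 states, 4 ε-transitions
  cc(cb)* — 7 states, 4 ε-transitions
  cccb|cc(cb)* — 14 states, 8 ε-transitions

14, 8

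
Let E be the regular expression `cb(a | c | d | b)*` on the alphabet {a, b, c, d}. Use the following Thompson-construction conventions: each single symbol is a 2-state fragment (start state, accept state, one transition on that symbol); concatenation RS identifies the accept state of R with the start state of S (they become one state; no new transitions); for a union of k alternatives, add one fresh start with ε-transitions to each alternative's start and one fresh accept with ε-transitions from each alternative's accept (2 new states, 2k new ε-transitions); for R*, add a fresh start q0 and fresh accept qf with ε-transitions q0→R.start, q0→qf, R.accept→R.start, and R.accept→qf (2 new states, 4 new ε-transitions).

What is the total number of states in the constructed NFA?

Building bottom-up:
Each of the 6 symbol leaves contributes a 2-state fragment.
  a | c | d | b → 10 states
  (a | c | d | b)* → 12 states
  cb(a | c | d | b)* → 14 states

14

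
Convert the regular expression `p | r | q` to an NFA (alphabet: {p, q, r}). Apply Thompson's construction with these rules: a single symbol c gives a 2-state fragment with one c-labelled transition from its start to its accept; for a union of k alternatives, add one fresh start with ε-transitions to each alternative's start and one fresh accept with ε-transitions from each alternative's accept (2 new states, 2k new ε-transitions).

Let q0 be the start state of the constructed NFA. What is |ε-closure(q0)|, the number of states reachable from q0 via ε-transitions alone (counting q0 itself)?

Let C(F) = |ε-closure(F.start)| within fragment F, and note whether F accepts ε. Symbol fragments have C = 1 and do not accept ε. Then:
  p | r | q → new start ε-reaches every alternative's start; none of them accept ε, so the new accept is not reached: |ε-closure| = 1 + 1 + 1 + 1 = 4

4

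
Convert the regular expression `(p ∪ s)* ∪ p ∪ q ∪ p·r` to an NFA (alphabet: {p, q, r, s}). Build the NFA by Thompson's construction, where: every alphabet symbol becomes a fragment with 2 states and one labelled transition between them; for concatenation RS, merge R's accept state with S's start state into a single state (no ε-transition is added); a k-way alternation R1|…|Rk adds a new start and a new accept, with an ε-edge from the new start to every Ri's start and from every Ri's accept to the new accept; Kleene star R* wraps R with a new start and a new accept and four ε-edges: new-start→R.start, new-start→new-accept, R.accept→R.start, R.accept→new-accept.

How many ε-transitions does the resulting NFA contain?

16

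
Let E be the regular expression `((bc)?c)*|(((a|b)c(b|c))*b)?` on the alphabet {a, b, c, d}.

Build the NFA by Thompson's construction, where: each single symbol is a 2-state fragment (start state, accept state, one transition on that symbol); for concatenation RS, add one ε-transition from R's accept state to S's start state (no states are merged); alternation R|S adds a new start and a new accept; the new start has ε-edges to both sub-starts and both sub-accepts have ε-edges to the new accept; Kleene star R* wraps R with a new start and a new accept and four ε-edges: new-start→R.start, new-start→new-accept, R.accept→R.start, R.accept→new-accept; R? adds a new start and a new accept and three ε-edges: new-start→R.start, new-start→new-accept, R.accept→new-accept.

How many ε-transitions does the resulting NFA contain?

31

Bottom-up over the parse tree:
Each of the 9 symbol leaves contributes 0 ε-transitions.
  bc = 1 ε-transition
  (bc)? = 4 ε-transitions
  (bc)?c = 5 ε-transitions
  ((bc)?c)* = 9 ε-transitions
  a|b = 4 ε-transitions
  b|c = 4 ε-transitions
  (a|b)c(b|c) = 10 ε-transitions
  ((a|b)c(b|c))* = 14 ε-transitions
  ((a|b)c(b|c))*b = 15 ε-transitions
  (((a|b)c(b|c))*b)? = 18 ε-transitions
  ((bc)?c)*|(((a|b)c(b|c))*b)? = 31 ε-transitions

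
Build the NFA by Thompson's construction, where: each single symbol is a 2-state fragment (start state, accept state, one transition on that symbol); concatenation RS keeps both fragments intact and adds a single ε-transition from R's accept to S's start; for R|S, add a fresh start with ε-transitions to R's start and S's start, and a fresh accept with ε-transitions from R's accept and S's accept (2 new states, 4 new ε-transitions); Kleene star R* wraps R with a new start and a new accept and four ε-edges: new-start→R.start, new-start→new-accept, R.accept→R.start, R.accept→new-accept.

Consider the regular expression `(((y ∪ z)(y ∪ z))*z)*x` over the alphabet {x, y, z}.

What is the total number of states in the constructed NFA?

Per subexpression:
Each of the 6 symbol leaves contributes a 2-state fragment.
  y ∪ z : 6 states
  y ∪ z : 6 states
  (y ∪ z)(y ∪ z) : 12 states
  ((y ∪ z)(y ∪ z))* : 14 states
  ((y ∪ z)(y ∪ z))*z : 16 states
  (((y ∪ z)(y ∪ z))*z)* : 18 states
  (((y ∪ z)(y ∪ z))*z)*x : 20 states

20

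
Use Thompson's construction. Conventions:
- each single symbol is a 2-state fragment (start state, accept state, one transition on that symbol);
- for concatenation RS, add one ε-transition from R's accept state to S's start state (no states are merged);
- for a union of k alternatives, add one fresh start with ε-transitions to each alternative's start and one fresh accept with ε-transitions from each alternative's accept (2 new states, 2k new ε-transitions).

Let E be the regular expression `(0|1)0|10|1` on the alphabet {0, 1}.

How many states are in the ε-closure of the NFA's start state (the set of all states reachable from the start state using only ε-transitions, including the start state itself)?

6

Work bottom-up. For each fragment F, track |ε-closure(F.start)| and whether F's accept lies in that closure (i.e. whether F accepts ε). A single-symbol fragment has closure size 1 and does not accept ε.
  0|1 → |closure| = 1 + 1 + 1 = 3 (the new accept is not ε-reachable since no branch accepts ε)
  (0|1)0 → same as the first factor's closure: |closure| = 3
  10 → same as the first factor's closure: |closure| = 1
  (0|1)0|10|1 → |closure| = 1 + 3 + 1 + 1 = 6 (the new accept is not ε-reachable since no branch accepts ε)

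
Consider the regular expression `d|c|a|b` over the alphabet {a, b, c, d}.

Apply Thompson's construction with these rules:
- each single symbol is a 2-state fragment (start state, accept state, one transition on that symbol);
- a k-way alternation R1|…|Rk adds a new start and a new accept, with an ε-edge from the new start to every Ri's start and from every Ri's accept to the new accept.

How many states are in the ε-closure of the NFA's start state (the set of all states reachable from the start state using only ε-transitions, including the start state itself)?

Compute the ε-closure size of each fragment's start state recursively; a symbol fragment's start has no outgoing ε-edge, so its closure is just itself (size 1).
  d|c|a|b — C = 1 + 1 + 1 + 1 + 1 = 5 (the new accept is not ε-reachable since no branch accepts ε)

5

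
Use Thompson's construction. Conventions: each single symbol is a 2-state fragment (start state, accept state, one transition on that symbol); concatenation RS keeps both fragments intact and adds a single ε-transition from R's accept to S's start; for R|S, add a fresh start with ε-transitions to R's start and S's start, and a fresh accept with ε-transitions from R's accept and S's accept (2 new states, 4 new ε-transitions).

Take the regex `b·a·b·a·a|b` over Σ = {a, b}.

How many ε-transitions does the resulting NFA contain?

Per subexpression:
Each of the 6 symbol leaves contributes 0 ε-transitions.
  b·a·b·a·a : 4 ε-transitions
  b·a·b·a·a|b : 8 ε-transitions

8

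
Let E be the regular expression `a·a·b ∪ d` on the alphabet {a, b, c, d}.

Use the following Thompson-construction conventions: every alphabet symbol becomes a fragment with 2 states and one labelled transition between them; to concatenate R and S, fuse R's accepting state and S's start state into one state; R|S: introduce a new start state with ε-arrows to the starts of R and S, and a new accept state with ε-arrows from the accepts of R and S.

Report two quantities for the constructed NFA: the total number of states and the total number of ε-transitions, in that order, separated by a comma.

Recursing over subexpressions:
Each of the 4 symbol leaves contributes 2 states and 0 ε-transitions.
  a·a·b → 4 states, 0 ε-transitions
  a·a·b ∪ d → 8 states, 4 ε-transitions

8, 4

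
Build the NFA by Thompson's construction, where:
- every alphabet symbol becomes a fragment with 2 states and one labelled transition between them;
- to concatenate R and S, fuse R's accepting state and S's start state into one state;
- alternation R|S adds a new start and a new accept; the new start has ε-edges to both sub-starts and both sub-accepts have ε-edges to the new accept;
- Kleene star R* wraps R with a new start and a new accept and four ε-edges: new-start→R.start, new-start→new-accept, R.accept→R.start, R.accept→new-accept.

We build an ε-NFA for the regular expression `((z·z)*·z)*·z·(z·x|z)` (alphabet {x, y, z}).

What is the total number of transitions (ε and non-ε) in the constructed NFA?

19

Bottom-up over the parse tree:
Each of the 7 symbol leaves contributes 1 transition (1 symbol, 0 ε).
  z·z → 2 transitions (2 symbol, 0 ε)
  (z·z)* → 6 transitions (2 symbol, 4 ε)
  (z·z)*·z → 7 transitions (3 symbol, 4 ε)
  ((z·z)*·z)* → 11 transitions (3 symbol, 8 ε)
  z·x → 2 transitions (2 symbol, 0 ε)
  z·x|z → 7 transitions (3 symbol, 4 ε)
  ((z·z)*·z)*·z·(z·x|z) → 19 transitions (7 symbol, 12 ε)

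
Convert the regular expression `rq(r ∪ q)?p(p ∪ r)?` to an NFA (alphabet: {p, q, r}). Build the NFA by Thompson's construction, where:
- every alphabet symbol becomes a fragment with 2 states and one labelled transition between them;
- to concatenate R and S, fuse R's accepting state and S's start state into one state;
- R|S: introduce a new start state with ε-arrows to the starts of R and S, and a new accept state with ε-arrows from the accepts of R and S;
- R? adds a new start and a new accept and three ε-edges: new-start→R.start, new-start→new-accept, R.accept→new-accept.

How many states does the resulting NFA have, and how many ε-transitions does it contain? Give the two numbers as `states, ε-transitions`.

18, 14

Building bottom-up:
Each of the 7 symbol leaves contributes 2 states and 0 ε-transitions.
  r ∪ q = 6 states, 4 ε-transitions
  (r ∪ q)? = 8 states, 7 ε-transitions
  p ∪ r = 6 states, 4 ε-transitions
  (p ∪ r)? = 8 states, 7 ε-transitions
  rq(r ∪ q)?p(p ∪ r)? = 18 states, 14 ε-transitions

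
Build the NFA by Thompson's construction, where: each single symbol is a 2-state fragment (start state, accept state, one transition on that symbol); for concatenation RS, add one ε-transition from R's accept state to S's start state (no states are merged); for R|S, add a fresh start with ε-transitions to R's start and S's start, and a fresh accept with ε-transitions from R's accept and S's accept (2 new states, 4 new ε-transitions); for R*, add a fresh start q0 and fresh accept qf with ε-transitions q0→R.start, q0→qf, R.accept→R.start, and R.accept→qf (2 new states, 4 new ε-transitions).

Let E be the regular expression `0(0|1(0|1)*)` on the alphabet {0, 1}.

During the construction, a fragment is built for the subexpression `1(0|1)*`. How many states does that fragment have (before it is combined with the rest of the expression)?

10

Fragment for `1(0|1)*`:
Each of the 3 symbol leaves contributes a 2-state fragment.
  0|1 — 6 states
  (0|1)* — 8 states
  1(0|1)* — 10 states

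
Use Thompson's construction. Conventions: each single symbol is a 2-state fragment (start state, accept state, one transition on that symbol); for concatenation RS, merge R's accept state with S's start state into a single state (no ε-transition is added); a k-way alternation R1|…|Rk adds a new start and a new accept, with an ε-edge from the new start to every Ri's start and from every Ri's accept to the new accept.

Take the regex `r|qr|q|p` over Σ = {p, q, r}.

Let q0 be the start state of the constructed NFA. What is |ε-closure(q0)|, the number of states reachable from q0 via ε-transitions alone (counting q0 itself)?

5

Work bottom-up. For each fragment F, track |ε-closure(F.start)| and whether F's accept lies in that closure (i.e. whether F accepts ε). A single-symbol fragment has closure size 1 and does not accept ε.
  qr : |ε-closure| equals the left operand's closure size = 1 (its accept is not ε-reachable, so the closure stops there)
  r|qr|q|p : new start ε-reaches every alternative's start; none of them accept ε, so the new accept is not reached: |ε-closure| = 1 + 1 + 1 + 1 + 1 = 5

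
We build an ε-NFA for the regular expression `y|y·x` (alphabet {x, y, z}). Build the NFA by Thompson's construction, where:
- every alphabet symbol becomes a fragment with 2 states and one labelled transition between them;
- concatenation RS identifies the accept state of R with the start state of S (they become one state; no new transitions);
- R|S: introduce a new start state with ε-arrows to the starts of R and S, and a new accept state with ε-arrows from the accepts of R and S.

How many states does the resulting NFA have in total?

7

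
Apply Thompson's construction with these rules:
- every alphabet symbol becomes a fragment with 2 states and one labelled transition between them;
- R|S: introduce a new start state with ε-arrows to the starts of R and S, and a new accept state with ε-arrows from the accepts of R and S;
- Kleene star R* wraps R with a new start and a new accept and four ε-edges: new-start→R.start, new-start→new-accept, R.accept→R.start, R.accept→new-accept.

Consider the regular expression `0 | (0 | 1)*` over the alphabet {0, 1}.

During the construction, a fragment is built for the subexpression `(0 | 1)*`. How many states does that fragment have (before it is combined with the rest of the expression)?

Fragment for `(0 | 1)*`:
Each of the 2 symbol leaves contributes a 2-state fragment.
  0 | 1 → 6 states
  (0 | 1)* → 8 states

8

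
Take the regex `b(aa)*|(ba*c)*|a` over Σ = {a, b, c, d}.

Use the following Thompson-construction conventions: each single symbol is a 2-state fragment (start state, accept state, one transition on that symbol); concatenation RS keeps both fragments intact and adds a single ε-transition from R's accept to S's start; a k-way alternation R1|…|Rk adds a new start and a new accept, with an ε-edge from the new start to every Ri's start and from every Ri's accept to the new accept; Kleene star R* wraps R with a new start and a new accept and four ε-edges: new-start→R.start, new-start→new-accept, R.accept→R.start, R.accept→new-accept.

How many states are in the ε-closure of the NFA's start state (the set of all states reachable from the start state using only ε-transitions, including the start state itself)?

7

Compute the ε-closure size of each fragment's start state recursively; a symbol fragment's start has no outgoing ε-edge, so its closure is just itself (size 1).
  aa → C equals the left operand's closure size = 1 (its accept is not ε-reachable, so the closure stops there)
  (aa)* → the star's fresh start ε-reaches both the body's start and the fresh accept: C = 2 + 1 = 3
  b(aa)* → same as the first factor's closure: C = 1
  a* → new start has ε-edges to the inner start and to the new accept, so C = 2 + 1 = 3
  ba*c → C equals the left operand's closure size = 1 (its accept is not ε-reachable, so the closure stops there)
  (ba*c)* → C = 1 (new start) + 1 (body) + 1 (new accept) = 3
  b(aa)*|(ba*c)*|a → new start ε-reaches every alternative's start; at least one alternative accepts ε, so the union's new accept is reached too: C = 1 + 1 + 3 + 1 + 1 = 7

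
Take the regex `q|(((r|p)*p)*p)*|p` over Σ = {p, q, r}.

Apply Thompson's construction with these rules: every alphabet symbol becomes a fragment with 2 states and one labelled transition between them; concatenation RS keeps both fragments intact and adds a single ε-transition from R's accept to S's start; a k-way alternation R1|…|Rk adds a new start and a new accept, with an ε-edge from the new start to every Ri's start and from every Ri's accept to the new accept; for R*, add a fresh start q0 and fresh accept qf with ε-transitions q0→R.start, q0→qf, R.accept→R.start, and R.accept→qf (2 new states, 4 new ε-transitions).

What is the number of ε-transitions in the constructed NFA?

Bottom-up over the parse tree:
Each of the 6 symbol leaves contributes 0 ε-transitions.
  r|p — 4 ε-transitions
  (r|p)* — 8 ε-transitions
  (r|p)*p — 9 ε-transitions
  ((r|p)*p)* — 13 ε-transitions
  ((r|p)*p)*p — 14 ε-transitions
  (((r|p)*p)*p)* — 18 ε-transitions
  q|(((r|p)*p)*p)*|p — 24 ε-transitions

24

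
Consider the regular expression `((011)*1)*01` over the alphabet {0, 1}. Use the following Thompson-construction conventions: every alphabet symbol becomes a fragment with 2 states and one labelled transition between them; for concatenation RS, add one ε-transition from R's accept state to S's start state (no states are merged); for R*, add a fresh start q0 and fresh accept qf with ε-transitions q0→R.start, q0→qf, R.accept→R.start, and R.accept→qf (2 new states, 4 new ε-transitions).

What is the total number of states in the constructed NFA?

Per subexpression:
Each of the 6 symbol leaves contributes a 2-state fragment.
  011 : 6 states
  (011)* : 8 states
  (011)*1 : 10 states
  ((011)*1)* : 12 states
  ((011)*1)*01 : 16 states

16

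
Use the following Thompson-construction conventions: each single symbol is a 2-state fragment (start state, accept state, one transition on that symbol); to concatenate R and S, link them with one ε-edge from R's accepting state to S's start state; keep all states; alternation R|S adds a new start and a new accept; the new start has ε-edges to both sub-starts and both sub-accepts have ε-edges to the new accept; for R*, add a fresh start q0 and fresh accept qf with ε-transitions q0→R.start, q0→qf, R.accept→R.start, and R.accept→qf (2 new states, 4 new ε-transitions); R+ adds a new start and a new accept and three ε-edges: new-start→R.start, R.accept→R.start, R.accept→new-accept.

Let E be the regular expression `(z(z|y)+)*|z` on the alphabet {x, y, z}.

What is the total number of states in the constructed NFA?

Bottom-up over the parse tree:
Each of the 4 symbol leaves contributes a 2-state fragment.
  z|y = 6 states
  (z|y)+ = 8 states
  z(z|y)+ = 10 states
  (z(z|y)+)* = 12 states
  (z(z|y)+)*|z = 16 states

16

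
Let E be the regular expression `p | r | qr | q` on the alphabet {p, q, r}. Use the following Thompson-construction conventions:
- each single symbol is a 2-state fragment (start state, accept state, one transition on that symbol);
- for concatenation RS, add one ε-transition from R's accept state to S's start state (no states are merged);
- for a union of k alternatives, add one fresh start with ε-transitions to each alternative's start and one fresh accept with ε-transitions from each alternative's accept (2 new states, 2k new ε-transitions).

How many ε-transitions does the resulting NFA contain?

9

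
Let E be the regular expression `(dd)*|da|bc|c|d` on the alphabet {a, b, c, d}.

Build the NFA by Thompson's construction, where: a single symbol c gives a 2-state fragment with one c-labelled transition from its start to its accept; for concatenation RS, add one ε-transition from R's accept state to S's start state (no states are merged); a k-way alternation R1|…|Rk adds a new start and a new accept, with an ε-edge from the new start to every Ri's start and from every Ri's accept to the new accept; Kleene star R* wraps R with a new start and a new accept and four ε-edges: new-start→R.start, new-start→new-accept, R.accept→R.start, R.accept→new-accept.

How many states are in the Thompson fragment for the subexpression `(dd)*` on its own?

6

Fragment for `(dd)*`:
Each of the 2 symbol leaves contributes a 2-state fragment.
  dd : 4 states
  (dd)* : 6 states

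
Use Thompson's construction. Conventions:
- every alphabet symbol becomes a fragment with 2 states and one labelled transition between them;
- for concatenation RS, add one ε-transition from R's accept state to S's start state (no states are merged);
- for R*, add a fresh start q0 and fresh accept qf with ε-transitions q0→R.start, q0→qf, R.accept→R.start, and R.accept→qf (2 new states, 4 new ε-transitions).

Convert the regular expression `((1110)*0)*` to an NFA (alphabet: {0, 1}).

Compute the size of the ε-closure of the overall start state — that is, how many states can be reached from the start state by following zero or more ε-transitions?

Let C(F) = |ε-closure(F.start)| within fragment F, and note whether F accepts ε. Symbol fragments have C = 1 and do not accept ε. Then:
  1110 : same as the first factor's closure: |ε-closure| = 1
  (1110)* : |ε-closure| = 1 (new start) + 1 (body) + 1 (new accept) = 3
  (1110)*0 : the left operand accepts ε, so the closure extends into the next operand (via the concat ε-link); |ε-closure| = 3 + 1 = 4
  ((1110)*0)* : new start has ε-edges to the inner start and to the new accept, so |ε-closure| = 2 + 4 = 6

6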